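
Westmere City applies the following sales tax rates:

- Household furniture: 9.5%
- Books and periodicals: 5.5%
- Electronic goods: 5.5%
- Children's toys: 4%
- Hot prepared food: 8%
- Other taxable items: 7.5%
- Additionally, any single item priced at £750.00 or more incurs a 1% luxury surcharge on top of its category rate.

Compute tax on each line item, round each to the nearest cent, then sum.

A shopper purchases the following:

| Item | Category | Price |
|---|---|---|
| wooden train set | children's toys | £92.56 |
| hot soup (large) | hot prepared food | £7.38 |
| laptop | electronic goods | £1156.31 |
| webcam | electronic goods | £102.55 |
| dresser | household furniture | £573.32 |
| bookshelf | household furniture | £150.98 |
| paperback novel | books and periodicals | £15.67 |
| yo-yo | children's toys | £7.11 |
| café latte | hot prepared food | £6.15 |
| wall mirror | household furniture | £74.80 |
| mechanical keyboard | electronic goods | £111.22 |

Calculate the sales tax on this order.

£168.76

Wooden train set £92.56: children's toys → 4% → £3.70
Hot soup (large) £7.38: hot prepared food → 8% → £0.59
Laptop £1156.31: electronic goods → 5.5% + 1% surcharge = 6.5% → £75.16
Webcam £102.55: electronic goods → 5.5% → £5.64
Dresser £573.32: household furniture → 9.5% → £54.47
Bookshelf £150.98: household furniture → 9.5% → £14.34
Paperback novel £15.67: books and periodicals → 5.5% → £0.86
Yo-yo £7.11: children's toys → 4% → £0.28
Café latte £6.15: hot prepared food → 8% → £0.49
Wall mirror £74.80: household furniture → 9.5% → £7.11
Mechanical keyboard £111.22: electronic goods → 5.5% → £6.12
Total tax = £3.70 + £0.59 + £75.16 + £5.64 + £54.47 + £14.34 + £0.86 + £0.28 + £0.49 + £7.11 + £6.12 = £168.76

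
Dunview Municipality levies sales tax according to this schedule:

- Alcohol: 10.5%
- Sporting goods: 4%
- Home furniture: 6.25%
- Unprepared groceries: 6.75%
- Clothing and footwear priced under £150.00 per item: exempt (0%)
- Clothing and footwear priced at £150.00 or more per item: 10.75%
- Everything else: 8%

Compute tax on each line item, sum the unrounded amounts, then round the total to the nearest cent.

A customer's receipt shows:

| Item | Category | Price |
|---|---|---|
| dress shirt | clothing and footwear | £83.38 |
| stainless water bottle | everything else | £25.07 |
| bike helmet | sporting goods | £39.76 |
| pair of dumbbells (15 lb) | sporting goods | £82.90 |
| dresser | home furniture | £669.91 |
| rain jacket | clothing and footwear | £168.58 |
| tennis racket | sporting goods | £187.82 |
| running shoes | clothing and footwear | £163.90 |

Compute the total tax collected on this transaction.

Dress shirt £83.38: clothing and footwear, under £150.00 → 0% → £0.00
Stainless water bottle £25.07: everything else → 8% → £2.0056
Bike helmet £39.76: sporting goods → 4% → £1.5904
Pair of dumbbells (15 lb) £82.90: sporting goods → 4% → £3.316
Dresser £669.91: home furniture → 6.25% → £41.869375
Rain jacket £168.58: clothing and footwear, £150.00 or more → 10.75% → £18.12235
Tennis racket £187.82: sporting goods → 4% → £7.5128
Running shoes £163.90: clothing and footwear, £150.00 or more → 10.75% → £17.61925
Unrounded tax sum = £92.035775 → £92.04

£92.04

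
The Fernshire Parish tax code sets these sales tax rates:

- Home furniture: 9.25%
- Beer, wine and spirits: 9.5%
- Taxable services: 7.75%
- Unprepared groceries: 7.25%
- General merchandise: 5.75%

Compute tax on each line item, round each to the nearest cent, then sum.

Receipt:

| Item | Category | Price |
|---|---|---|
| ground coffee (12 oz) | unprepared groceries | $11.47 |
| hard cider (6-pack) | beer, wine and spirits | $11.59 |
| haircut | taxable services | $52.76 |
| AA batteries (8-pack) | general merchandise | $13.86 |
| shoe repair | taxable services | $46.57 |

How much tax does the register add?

$10.43

Ground coffee (12 oz) $11.47: unprepared groceries → 7.25% → $0.83
Hard cider (6-pack) $11.59: beer, wine and spirits → 9.5% → $1.10
Haircut $52.76: taxable services → 7.75% → $4.09
AA batteries (8-pack) $13.86: general merchandise → 5.75% → $0.80
Shoe repair $46.57: taxable services → 7.75% → $3.61
Total tax = $0.83 + $1.10 + $4.09 + $0.80 + $3.61 = $10.43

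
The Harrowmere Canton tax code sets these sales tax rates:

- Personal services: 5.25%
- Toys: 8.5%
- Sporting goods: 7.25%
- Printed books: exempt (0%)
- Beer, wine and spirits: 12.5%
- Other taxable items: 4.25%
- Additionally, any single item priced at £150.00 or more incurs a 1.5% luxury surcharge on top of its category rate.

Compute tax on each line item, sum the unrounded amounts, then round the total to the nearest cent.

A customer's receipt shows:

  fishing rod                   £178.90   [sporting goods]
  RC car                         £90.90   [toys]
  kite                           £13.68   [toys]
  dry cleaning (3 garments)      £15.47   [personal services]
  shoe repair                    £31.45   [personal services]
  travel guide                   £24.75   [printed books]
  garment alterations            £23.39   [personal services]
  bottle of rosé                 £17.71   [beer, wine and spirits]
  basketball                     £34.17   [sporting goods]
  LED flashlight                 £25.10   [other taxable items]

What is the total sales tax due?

Fishing rod £178.90: sporting goods → 7.25% + 1.5% surcharge = 8.75% → £15.65375
RC car £90.90: toys → 8.5% → £7.7265
Kite £13.68: toys → 8.5% → £1.1628
Dry cleaning (3 garments) £15.47: personal services → 5.25% → £0.812175
Shoe repair £31.45: personal services → 5.25% → £1.651125
Travel guide £24.75: printed books → 0% → £0.00
Garment alterations £23.39: personal services → 5.25% → £1.227975
Bottle of rosé £17.71: beer, wine and spirits → 12.5% → £2.21375
Basketball £34.17: sporting goods → 7.25% → £2.477325
LED flashlight £25.10: other taxable items → 4.25% → £1.06675
Unrounded tax sum = £33.99215 → £33.99

£33.99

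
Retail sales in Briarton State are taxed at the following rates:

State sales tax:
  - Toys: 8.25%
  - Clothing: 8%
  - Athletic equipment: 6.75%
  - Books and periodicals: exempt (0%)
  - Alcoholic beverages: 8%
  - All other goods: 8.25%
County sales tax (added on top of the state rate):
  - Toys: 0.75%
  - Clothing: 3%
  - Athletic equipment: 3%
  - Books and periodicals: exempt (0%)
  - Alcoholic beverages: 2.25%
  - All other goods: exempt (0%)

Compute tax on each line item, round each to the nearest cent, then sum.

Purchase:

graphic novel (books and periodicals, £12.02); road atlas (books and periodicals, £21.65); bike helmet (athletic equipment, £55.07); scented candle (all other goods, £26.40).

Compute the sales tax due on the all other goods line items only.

£2.18

Scented candle £26.40: all other goods → 8.25% + 0% county = 8.25% → £2.18
Tax on all other goods = £2.18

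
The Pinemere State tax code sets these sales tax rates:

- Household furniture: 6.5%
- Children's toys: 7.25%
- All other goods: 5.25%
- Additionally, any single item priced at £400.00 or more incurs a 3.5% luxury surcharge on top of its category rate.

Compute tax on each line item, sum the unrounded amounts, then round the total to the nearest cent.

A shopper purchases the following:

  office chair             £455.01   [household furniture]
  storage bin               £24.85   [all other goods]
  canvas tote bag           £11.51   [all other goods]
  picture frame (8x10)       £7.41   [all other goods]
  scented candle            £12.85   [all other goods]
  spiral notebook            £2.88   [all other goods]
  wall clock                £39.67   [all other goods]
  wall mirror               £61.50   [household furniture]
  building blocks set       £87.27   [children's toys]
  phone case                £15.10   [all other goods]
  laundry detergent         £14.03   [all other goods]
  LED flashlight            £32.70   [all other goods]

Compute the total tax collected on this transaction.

£64.28

Office chair £455.01: household furniture → 6.5% + 3.5% surcharge = 10% → £45.501
Storage bin £24.85: all other goods → 5.25% → £1.304625
Canvas tote bag £11.51: all other goods → 5.25% → £0.604275
Picture frame (8x10) £7.41: all other goods → 5.25% → £0.389025
Scented candle £12.85: all other goods → 5.25% → £0.674625
Spiral notebook £2.88: all other goods → 5.25% → £0.1512
Wall clock £39.67: all other goods → 5.25% → £2.082675
Wall mirror £61.50: household furniture → 6.5% → £3.9975
Building blocks set £87.27: children's toys → 7.25% → £6.327075
Phone case £15.10: all other goods → 5.25% → £0.79275
Laundry detergent £14.03: all other goods → 5.25% → £0.736575
LED flashlight £32.70: all other goods → 5.25% → £1.71675
Unrounded tax sum = £64.278075 → £64.28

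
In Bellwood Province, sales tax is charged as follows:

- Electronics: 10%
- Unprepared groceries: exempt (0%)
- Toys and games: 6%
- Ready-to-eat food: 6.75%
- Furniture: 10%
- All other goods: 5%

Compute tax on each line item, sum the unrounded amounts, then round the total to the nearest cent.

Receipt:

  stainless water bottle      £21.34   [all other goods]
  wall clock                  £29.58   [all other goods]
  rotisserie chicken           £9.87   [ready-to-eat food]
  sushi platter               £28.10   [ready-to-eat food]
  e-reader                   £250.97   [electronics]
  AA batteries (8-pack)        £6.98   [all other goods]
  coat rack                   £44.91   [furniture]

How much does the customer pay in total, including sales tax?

Stainless water bottle £21.34: all other goods → 5% → £1.067
Wall clock £29.58: all other goods → 5% → £1.479
Rotisserie chicken £9.87: ready-to-eat food → 6.75% → £0.666225
Sushi platter £28.10: ready-to-eat food → 6.75% → £1.89675
E-reader £250.97: electronics → 10% → £25.097
AA batteries (8-pack) £6.98: all other goods → 5% → £0.349
Coat rack £44.91: furniture → 10% → £4.491
Subtotal = £391.75; unrounded tax = £35.045975 → £35.05; total due = £426.80

£426.80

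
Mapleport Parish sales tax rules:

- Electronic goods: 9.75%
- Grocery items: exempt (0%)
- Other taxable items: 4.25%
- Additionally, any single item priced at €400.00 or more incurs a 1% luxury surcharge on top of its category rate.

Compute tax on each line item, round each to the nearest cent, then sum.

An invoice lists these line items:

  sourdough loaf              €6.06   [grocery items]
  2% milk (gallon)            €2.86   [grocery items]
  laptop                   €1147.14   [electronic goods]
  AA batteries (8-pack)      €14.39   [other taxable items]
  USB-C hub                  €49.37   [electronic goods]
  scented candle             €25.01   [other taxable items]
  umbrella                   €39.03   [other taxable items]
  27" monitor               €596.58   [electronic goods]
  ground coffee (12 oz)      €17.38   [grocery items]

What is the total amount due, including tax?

Sourdough loaf €6.06: grocery items → 0% → €0.00
2% milk (gallon) €2.86: grocery items → 0% → €0.00
Laptop €1147.14: electronic goods → 9.75% + 1% surcharge = 10.75% → €123.32
AA batteries (8-pack) €14.39: other taxable items → 4.25% → €0.61
USB-C hub €49.37: electronic goods → 9.75% → €4.81
Scented candle €25.01: other taxable items → 4.25% → €1.06
Umbrella €39.03: other taxable items → 4.25% → €1.66
27" monitor €596.58: electronic goods → 9.75% + 1% surcharge = 10.75% → €64.13
Ground coffee (12 oz) €17.38: grocery items → 0% → €0.00
Subtotal = €1897.82; tax = €195.59; total due = €2093.41

€2093.41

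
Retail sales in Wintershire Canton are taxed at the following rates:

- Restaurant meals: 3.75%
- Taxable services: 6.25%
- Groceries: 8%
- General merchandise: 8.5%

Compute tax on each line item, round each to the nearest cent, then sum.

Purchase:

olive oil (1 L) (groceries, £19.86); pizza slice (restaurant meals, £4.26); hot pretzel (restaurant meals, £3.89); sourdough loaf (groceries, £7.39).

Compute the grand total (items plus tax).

£37.89

Olive oil (1 L) £19.86: groceries → 8% → £1.59
Pizza slice £4.26: restaurant meals → 3.75% → £0.16
Hot pretzel £3.89: restaurant meals → 3.75% → £0.15
Sourdough loaf £7.39: groceries → 8% → £0.59
Subtotal = £35.40; tax = £2.49; total due = £37.89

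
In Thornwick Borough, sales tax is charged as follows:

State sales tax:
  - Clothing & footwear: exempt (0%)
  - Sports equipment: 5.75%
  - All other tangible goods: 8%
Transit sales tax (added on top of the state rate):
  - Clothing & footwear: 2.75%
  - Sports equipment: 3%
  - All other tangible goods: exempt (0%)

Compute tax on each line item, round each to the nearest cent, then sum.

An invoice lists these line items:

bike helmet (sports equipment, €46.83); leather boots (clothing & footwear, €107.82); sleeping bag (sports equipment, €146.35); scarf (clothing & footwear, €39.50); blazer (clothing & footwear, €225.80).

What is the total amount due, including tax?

€593.48

Bike helmet €46.83: sports equipment → 5.75% + 3% transit = 8.75% → €4.10
Leather boots €107.82: clothing & footwear → 0% + 2.75% transit = 2.75% → €2.97
Sleeping bag €146.35: sports equipment → 5.75% + 3% transit = 8.75% → €12.81
Scarf €39.50: clothing & footwear → 0% + 2.75% transit = 2.75% → €1.09
Blazer €225.80: clothing & footwear → 0% + 2.75% transit = 2.75% → €6.21
Subtotal = €566.30; tax = €27.18; total due = €593.48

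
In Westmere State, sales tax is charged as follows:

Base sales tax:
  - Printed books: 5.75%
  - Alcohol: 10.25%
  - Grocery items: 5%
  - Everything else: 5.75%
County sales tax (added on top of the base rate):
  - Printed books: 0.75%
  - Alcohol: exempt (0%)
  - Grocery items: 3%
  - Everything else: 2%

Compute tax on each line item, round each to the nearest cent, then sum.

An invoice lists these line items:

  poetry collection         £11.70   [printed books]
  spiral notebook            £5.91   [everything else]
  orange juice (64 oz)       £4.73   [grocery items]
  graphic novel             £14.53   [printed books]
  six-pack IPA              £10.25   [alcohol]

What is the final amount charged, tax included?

£50.71

Poetry collection £11.70: printed books → 5.75% + 0.75% county = 6.5% → £0.76
Spiral notebook £5.91: everything else → 5.75% + 2% county = 7.75% → £0.46
Orange juice (64 oz) £4.73: grocery items → 5% + 3% county = 8% → £0.38
Graphic novel £14.53: printed books → 5.75% + 0.75% county = 6.5% → £0.94
Six-pack IPA £10.25: alcohol → 10.25% + 0% county = 10.25% → £1.05
Subtotal = £47.12; tax = £3.59; total due = £50.71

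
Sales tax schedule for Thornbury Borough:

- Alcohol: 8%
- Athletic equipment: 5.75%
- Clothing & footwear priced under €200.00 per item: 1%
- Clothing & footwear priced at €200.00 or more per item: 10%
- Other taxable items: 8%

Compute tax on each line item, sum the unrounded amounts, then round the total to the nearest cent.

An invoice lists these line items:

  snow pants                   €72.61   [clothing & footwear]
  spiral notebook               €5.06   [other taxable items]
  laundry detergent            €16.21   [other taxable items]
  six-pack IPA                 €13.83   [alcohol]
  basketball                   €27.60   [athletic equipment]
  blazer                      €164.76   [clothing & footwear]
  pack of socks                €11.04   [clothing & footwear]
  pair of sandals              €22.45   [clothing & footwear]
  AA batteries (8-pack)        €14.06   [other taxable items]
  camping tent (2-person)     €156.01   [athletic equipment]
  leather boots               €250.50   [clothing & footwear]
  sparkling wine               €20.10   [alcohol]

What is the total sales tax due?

€43.86

Snow pants €72.61: clothing & footwear, under €200.00 → 1% → €0.7261
Spiral notebook €5.06: other taxable items → 8% → €0.4048
Laundry detergent €16.21: other taxable items → 8% → €1.2968
Six-pack IPA €13.83: alcohol → 8% → €1.1064
Basketball €27.60: athletic equipment → 5.75% → €1.587
Blazer €164.76: clothing & footwear, under €200.00 → 1% → €1.6476
Pack of socks €11.04: clothing & footwear, under €200.00 → 1% → €0.1104
Pair of sandals €22.45: clothing & footwear, under €200.00 → 1% → €0.2245
AA batteries (8-pack) €14.06: other taxable items → 8% → €1.1248
Camping tent (2-person) €156.01: athletic equipment → 5.75% → €8.970575
Leather boots €250.50: clothing & footwear, €200.00 or more → 10% → €25.05
Sparkling wine €20.10: alcohol → 8% → €1.608
Unrounded tax sum = €43.856975 → €43.86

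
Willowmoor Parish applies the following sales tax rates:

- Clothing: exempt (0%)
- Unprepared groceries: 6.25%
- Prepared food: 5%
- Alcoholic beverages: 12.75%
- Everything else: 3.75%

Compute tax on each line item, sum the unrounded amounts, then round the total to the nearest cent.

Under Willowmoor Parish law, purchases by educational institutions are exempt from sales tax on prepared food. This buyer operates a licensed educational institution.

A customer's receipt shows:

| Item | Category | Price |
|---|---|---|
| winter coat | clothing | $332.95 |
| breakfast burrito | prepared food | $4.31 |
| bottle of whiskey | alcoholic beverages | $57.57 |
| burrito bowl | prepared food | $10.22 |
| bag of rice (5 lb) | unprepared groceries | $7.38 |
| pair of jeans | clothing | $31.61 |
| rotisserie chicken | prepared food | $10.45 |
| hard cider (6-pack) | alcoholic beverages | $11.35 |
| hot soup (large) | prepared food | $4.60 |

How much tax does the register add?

$9.25

Winter coat $332.95: clothing → 0% → $0.00
Breakfast burrito $4.31: prepared food, buyer-exempt → 0% → $0.00
Bottle of whiskey $57.57: alcoholic beverages → 12.75% → $7.340175
Burrito bowl $10.22: prepared food, buyer-exempt → 0% → $0.00
Bag of rice (5 lb) $7.38: unprepared groceries → 6.25% → $0.46125
Pair of jeans $31.61: clothing → 0% → $0.00
Rotisserie chicken $10.45: prepared food, buyer-exempt → 0% → $0.00
Hard cider (6-pack) $11.35: alcoholic beverages → 12.75% → $1.447125
Hot soup (large) $4.60: prepared food, buyer-exempt → 0% → $0.00
Unrounded tax sum = $9.24855 → $9.25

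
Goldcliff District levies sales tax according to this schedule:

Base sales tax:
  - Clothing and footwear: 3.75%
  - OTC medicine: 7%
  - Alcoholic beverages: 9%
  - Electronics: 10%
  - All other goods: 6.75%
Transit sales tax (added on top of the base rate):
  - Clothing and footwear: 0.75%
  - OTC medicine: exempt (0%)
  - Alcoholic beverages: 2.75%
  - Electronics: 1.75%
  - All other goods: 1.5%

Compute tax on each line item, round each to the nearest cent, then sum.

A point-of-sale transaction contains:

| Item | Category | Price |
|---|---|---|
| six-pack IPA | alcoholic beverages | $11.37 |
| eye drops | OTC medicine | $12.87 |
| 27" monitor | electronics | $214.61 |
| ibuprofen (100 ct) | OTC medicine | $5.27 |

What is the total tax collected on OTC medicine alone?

Eye drops $12.87: OTC medicine → 7% + 0% transit = 7% → $0.90
Ibuprofen (100 ct) $5.27: OTC medicine → 7% + 0% transit = 7% → $0.37
Tax on OTC medicine = $0.90 + $0.37 = $1.27

$1.27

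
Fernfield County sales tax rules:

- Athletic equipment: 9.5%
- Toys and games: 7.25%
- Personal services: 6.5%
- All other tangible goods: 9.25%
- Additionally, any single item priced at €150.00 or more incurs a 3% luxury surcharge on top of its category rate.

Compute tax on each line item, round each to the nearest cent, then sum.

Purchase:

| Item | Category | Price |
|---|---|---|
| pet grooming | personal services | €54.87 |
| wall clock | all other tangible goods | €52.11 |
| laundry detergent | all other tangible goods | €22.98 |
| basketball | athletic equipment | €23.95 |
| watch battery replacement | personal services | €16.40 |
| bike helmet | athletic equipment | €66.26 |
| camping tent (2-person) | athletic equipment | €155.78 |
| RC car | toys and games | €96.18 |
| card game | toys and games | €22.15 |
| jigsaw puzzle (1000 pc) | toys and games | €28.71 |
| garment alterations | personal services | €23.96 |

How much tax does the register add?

Pet grooming €54.87: personal services → 6.5% → €3.57
Wall clock €52.11: all other tangible goods → 9.25% → €4.82
Laundry detergent €22.98: all other tangible goods → 9.25% → €2.13
Basketball €23.95: athletic equipment → 9.5% → €2.28
Watch battery replacement €16.40: personal services → 6.5% → €1.07
Bike helmet €66.26: athletic equipment → 9.5% → €6.29
Camping tent (2-person) €155.78: athletic equipment → 9.5% + 3% surcharge = 12.5% → €19.47
RC car €96.18: toys and games → 7.25% → €6.97
Card game €22.15: toys and games → 7.25% → €1.61
Jigsaw puzzle (1000 pc) €28.71: toys and games → 7.25% → €2.08
Garment alterations €23.96: personal services → 6.5% → €1.56
Total tax = €3.57 + €4.82 + €2.13 + €2.28 + €1.07 + €6.29 + €19.47 + €6.97 + €1.61 + €2.08 + €1.56 = €51.85

€51.85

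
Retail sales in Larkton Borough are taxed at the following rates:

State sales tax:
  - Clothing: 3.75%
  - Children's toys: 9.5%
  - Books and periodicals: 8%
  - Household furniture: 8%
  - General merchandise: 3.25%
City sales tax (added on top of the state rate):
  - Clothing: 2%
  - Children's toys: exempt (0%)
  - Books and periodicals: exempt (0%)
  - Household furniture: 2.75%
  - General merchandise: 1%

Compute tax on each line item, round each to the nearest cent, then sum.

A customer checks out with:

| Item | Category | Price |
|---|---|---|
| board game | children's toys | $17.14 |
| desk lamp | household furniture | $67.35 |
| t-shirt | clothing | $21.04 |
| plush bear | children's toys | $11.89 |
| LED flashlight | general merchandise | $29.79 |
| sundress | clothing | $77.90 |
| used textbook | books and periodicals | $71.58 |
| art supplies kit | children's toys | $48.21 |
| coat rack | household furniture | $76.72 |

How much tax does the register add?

$35.52

Board game $17.14: children's toys → 9.5% + 0% city = 9.5% → $1.63
Desk lamp $67.35: household furniture → 8% + 2.75% city = 10.75% → $7.24
T-shirt $21.04: clothing → 3.75% + 2% city = 5.75% → $1.21
Plush bear $11.89: children's toys → 9.5% + 0% city = 9.5% → $1.13
LED flashlight $29.79: general merchandise → 3.25% + 1% city = 4.25% → $1.27
Sundress $77.90: clothing → 3.75% + 2% city = 5.75% → $4.48
Used textbook $71.58: books and periodicals → 8% + 0% city = 8% → $5.73
Art supplies kit $48.21: children's toys → 9.5% + 0% city = 9.5% → $4.58
Coat rack $76.72: household furniture → 8% + 2.75% city = 10.75% → $8.25
Total tax = $1.63 + $7.24 + $1.21 + $1.13 + $1.27 + $4.48 + $5.73 + $4.58 + $8.25 = $35.52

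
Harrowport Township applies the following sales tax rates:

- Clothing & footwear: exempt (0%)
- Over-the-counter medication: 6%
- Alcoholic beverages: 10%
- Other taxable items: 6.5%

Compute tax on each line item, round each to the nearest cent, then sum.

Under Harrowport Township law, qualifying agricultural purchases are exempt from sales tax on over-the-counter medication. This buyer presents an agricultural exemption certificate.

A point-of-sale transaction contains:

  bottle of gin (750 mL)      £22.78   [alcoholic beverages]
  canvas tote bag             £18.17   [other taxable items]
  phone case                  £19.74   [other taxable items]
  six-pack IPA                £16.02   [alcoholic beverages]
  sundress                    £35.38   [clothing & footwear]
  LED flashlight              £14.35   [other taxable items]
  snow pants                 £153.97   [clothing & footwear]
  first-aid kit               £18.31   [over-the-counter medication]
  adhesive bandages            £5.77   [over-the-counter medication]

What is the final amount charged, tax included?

£311.76

Bottle of gin (750 mL) £22.78: alcoholic beverages → 10% → £2.28
Canvas tote bag £18.17: other taxable items → 6.5% → £1.18
Phone case £19.74: other taxable items → 6.5% → £1.28
Six-pack IPA £16.02: alcoholic beverages → 10% → £1.60
Sundress £35.38: clothing & footwear → 0% → £0.00
LED flashlight £14.35: other taxable items → 6.5% → £0.93
Snow pants £153.97: clothing & footwear → 0% → £0.00
First-aid kit £18.31: over-the-counter medication, buyer-exempt → 0% → £0.00
Adhesive bandages £5.77: over-the-counter medication, buyer-exempt → 0% → £0.00
Subtotal = £304.49; tax = £7.27; total due = £311.76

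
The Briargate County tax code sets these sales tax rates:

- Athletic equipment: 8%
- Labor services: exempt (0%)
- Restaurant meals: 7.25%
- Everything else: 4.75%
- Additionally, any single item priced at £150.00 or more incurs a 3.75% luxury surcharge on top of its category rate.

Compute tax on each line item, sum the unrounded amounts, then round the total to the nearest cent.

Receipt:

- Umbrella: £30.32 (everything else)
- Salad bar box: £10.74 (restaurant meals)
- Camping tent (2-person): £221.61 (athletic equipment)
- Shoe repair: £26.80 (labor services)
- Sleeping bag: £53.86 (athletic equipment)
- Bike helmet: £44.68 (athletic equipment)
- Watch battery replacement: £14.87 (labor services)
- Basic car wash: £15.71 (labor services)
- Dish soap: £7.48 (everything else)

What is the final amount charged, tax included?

£462.57

Umbrella £30.32: everything else → 4.75% → £1.4402
Salad bar box £10.74: restaurant meals → 7.25% → £0.77865
Camping tent (2-person) £221.61: athletic equipment → 8% + 3.75% surcharge = 11.75% → £26.039175
Shoe repair £26.80: labor services → 0% → £0.00
Sleeping bag £53.86: athletic equipment → 8% → £4.3088
Bike helmet £44.68: athletic equipment → 8% → £3.5744
Watch battery replacement £14.87: labor services → 0% → £0.00
Basic car wash £15.71: labor services → 0% → £0.00
Dish soap £7.48: everything else → 4.75% → £0.3553
Subtotal = £426.07; unrounded tax = £36.496525 → £36.50; total due = £462.57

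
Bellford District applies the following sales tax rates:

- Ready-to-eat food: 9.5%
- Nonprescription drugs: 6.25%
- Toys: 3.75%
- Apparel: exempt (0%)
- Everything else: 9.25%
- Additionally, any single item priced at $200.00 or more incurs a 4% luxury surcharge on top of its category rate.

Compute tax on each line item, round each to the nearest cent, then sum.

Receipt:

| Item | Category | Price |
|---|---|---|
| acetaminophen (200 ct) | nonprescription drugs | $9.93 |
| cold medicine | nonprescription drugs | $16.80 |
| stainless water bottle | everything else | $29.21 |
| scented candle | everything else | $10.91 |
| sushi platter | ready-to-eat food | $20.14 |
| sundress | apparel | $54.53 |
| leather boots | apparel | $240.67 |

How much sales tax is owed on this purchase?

$16.92

Acetaminophen (200 ct) $9.93: nonprescription drugs → 6.25% → $0.62
Cold medicine $16.80: nonprescription drugs → 6.25% → $1.05
Stainless water bottle $29.21: everything else → 9.25% → $2.70
Scented candle $10.91: everything else → 9.25% → $1.01
Sushi platter $20.14: ready-to-eat food → 9.5% → $1.91
Sundress $54.53: apparel → 0% → $0.00
Leather boots $240.67: apparel → 0% + 4% surcharge = 4% → $9.63
Total tax = $0.62 + $1.05 + $2.70 + $1.01 + $1.91 + $9.63 = $16.92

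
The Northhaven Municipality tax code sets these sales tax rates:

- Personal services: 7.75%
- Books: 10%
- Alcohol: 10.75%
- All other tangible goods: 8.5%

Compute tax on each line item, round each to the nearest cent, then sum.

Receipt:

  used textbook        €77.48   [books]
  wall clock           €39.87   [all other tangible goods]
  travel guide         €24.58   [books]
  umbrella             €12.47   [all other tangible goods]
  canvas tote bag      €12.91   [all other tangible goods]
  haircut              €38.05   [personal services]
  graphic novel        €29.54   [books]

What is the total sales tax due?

Used textbook €77.48: books → 10% → €7.75
Wall clock €39.87: all other tangible goods → 8.5% → €3.39
Travel guide €24.58: books → 10% → €2.46
Umbrella €12.47: all other tangible goods → 8.5% → €1.06
Canvas tote bag €12.91: all other tangible goods → 8.5% → €1.10
Haircut €38.05: personal services → 7.75% → €2.95
Graphic novel €29.54: books → 10% → €2.95
Total tax = €7.75 + €3.39 + €2.46 + €1.06 + €1.10 + €2.95 + €2.95 = €21.66

€21.66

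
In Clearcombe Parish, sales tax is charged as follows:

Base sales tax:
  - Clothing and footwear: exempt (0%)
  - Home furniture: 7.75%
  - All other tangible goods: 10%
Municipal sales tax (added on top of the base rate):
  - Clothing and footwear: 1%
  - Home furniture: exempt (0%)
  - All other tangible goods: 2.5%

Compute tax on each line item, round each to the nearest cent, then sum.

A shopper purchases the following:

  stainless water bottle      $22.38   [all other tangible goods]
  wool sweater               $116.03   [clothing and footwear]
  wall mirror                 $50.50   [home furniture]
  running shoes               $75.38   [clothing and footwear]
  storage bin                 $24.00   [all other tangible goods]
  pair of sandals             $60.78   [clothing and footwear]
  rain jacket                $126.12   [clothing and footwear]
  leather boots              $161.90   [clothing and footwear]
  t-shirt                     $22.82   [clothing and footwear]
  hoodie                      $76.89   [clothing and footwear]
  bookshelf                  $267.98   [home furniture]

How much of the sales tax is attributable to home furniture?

Wall mirror $50.50: home furniture → 7.75% + 0% municipal = 7.75% → $3.91
Bookshelf $267.98: home furniture → 7.75% + 0% municipal = 7.75% → $20.77
Tax on home furniture = $3.91 + $20.77 = $24.68

$24.68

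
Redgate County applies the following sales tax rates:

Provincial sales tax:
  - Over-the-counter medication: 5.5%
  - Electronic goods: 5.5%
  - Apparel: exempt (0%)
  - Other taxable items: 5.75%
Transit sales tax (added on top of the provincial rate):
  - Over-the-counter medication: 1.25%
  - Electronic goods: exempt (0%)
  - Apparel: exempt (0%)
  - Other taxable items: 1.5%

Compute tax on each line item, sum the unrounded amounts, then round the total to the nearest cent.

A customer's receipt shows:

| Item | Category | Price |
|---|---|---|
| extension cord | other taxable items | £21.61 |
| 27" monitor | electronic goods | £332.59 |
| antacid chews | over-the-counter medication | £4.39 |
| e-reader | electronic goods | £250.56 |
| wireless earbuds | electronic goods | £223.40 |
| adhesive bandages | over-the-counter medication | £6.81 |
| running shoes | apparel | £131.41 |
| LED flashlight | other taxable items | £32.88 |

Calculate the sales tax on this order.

Extension cord £21.61: other taxable items → 5.75% + 1.5% transit = 7.25% → £1.566725
27" monitor £332.59: electronic goods → 5.5% + 0% transit = 5.5% → £18.29245
Antacid chews £4.39: over-the-counter medication → 5.5% + 1.25% transit = 6.75% → £0.296325
E-reader £250.56: electronic goods → 5.5% + 0% transit = 5.5% → £13.7808
Wireless earbuds £223.40: electronic goods → 5.5% + 0% transit = 5.5% → £12.287
Adhesive bandages £6.81: over-the-counter medication → 5.5% + 1.25% transit = 6.75% → £0.459675
Running shoes £131.41: apparel → 0% + 0% transit = 0% → £0.00
LED flashlight £32.88: other taxable items → 5.75% + 1.5% transit = 7.25% → £2.3838
Unrounded tax sum = £49.066775 → £49.07

£49.07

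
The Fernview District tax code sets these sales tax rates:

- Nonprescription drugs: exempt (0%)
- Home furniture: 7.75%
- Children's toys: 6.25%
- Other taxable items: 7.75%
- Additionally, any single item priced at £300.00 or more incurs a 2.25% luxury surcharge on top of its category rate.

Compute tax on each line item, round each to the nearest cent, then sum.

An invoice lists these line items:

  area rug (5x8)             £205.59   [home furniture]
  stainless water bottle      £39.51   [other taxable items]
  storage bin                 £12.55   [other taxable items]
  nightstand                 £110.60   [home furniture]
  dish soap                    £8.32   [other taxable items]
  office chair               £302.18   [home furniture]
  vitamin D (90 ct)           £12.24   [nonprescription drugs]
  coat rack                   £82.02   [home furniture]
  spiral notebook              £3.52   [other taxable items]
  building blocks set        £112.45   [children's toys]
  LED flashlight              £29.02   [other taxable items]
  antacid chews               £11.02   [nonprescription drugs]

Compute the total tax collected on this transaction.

£75.30

Area rug (5x8) £205.59: home furniture → 7.75% → £15.93
Stainless water bottle £39.51: other taxable items → 7.75% → £3.06
Storage bin £12.55: other taxable items → 7.75% → £0.97
Nightstand £110.60: home furniture → 7.75% → £8.57
Dish soap £8.32: other taxable items → 7.75% → £0.64
Office chair £302.18: home furniture → 7.75% + 2.25% surcharge = 10% → £30.22
Vitamin D (90 ct) £12.24: nonprescription drugs → 0% → £0.00
Coat rack £82.02: home furniture → 7.75% → £6.36
Spiral notebook £3.52: other taxable items → 7.75% → £0.27
Building blocks set £112.45: children's toys → 6.25% → £7.03
LED flashlight £29.02: other taxable items → 7.75% → £2.25
Antacid chews £11.02: nonprescription drugs → 0% → £0.00
Total tax = £15.93 + £3.06 + £0.97 + £8.57 + £0.64 + £30.22 + £6.36 + £0.27 + £7.03 + £2.25 = £75.30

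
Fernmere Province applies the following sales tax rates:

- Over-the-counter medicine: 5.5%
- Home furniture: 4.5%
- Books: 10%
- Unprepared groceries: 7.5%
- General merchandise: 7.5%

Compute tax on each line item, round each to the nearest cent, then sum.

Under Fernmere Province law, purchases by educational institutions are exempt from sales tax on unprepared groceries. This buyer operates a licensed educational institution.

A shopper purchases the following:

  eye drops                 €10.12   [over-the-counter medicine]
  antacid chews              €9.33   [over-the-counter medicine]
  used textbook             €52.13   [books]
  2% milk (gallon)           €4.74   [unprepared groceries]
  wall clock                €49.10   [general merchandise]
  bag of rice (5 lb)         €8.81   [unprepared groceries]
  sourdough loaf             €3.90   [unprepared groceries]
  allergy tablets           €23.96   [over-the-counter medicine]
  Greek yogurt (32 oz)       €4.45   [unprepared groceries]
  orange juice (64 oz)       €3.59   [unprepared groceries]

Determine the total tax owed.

Eye drops €10.12: over-the-counter medicine → 5.5% → €0.56
Antacid chews €9.33: over-the-counter medicine → 5.5% → €0.51
Used textbook €52.13: books → 10% → €5.21
2% milk (gallon) €4.74: unprepared groceries, buyer-exempt → 0% → €0.00
Wall clock €49.10: general merchandise → 7.5% → €3.68
Bag of rice (5 lb) €8.81: unprepared groceries, buyer-exempt → 0% → €0.00
Sourdough loaf €3.90: unprepared groceries, buyer-exempt → 0% → €0.00
Allergy tablets €23.96: over-the-counter medicine → 5.5% → €1.32
Greek yogurt (32 oz) €4.45: unprepared groceries, buyer-exempt → 0% → €0.00
Orange juice (64 oz) €3.59: unprepared groceries, buyer-exempt → 0% → €0.00
Total tax = €0.56 + €0.51 + €5.21 + €3.68 + €1.32 = €11.28

€11.28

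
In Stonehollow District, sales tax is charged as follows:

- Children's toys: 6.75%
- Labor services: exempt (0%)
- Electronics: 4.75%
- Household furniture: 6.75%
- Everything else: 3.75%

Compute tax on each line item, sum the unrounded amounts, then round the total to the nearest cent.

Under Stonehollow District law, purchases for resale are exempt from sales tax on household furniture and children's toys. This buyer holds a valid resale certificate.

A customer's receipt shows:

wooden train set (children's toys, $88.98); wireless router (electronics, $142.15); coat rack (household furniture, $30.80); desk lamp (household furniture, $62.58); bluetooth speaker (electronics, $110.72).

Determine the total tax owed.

Wooden train set $88.98: children's toys, buyer-exempt → 0% → $0.00
Wireless router $142.15: electronics → 4.75% → $6.752125
Coat rack $30.80: household furniture, buyer-exempt → 0% → $0.00
Desk lamp $62.58: household furniture, buyer-exempt → 0% → $0.00
Bluetooth speaker $110.72: electronics → 4.75% → $5.2592
Unrounded tax sum = $12.011325 → $12.01

$12.01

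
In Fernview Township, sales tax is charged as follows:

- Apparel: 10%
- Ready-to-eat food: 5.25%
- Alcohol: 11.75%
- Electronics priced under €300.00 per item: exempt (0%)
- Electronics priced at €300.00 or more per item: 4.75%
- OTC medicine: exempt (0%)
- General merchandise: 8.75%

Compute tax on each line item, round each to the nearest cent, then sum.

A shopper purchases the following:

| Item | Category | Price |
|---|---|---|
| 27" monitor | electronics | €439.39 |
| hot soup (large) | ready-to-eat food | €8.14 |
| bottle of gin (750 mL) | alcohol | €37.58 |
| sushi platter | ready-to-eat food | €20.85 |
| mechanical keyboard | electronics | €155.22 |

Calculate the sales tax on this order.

€26.81

27" monitor €439.39: electronics, €300.00 or more → 4.75% → €20.87
Hot soup (large) €8.14: ready-to-eat food → 5.25% → €0.43
Bottle of gin (750 mL) €37.58: alcohol → 11.75% → €4.42
Sushi platter €20.85: ready-to-eat food → 5.25% → €1.09
Mechanical keyboard €155.22: electronics, under €300.00 → 0% → €0.00
Total tax = €20.87 + €0.43 + €4.42 + €1.09 = €26.81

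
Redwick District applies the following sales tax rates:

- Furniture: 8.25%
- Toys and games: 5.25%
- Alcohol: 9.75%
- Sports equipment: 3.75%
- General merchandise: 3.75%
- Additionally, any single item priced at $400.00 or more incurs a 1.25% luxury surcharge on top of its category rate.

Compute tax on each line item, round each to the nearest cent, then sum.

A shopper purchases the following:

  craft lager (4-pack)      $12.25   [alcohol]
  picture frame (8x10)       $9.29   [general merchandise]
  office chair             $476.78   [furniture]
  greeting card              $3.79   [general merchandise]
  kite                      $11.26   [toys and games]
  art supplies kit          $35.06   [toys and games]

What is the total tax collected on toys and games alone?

$2.43

Kite $11.26: toys and games → 5.25% → $0.59
Art supplies kit $35.06: toys and games → 5.25% → $1.84
Tax on toys and games = $0.59 + $1.84 = $2.43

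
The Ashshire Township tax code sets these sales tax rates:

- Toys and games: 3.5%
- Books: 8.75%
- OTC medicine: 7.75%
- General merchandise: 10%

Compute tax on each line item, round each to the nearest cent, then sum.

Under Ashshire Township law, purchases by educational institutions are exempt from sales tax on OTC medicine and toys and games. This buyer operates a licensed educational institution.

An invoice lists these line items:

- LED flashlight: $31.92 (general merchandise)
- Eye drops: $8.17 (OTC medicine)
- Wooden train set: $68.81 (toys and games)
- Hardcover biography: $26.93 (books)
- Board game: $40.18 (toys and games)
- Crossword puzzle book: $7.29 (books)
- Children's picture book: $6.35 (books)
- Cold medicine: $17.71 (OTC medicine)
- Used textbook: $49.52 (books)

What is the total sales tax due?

$11.08

LED flashlight $31.92: general merchandise → 10% → $3.19
Eye drops $8.17: OTC medicine, buyer-exempt → 0% → $0.00
Wooden train set $68.81: toys and games, buyer-exempt → 0% → $0.00
Hardcover biography $26.93: books → 8.75% → $2.36
Board game $40.18: toys and games, buyer-exempt → 0% → $0.00
Crossword puzzle book $7.29: books → 8.75% → $0.64
Children's picture book $6.35: books → 8.75% → $0.56
Cold medicine $17.71: OTC medicine, buyer-exempt → 0% → $0.00
Used textbook $49.52: books → 8.75% → $4.33
Total tax = $3.19 + $2.36 + $0.64 + $0.56 + $4.33 = $11.08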